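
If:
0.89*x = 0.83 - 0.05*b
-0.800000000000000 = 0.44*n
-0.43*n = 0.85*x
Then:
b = 0.23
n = -1.82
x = 0.92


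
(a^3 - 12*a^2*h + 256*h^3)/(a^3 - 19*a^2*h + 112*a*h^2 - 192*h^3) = (a + 4*h)/(a - 3*h)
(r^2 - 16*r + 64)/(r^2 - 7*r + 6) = (r^2 - 16*r + 64)/(r^2 - 7*r + 6)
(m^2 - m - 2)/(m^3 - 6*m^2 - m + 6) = (m - 2)/(m^2 - 7*m + 6)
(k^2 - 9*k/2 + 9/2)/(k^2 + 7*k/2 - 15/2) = (k - 3)/(k + 5)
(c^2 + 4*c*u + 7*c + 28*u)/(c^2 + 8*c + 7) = (c + 4*u)/(c + 1)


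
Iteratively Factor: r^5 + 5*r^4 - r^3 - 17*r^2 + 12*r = (r - 1)*(r^4 + 6*r^3 + 5*r^2 - 12*r) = (r - 1)*(r + 3)*(r^3 + 3*r^2 - 4*r) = r*(r - 1)*(r + 3)*(r^2 + 3*r - 4) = r*(r - 1)^2*(r + 3)*(r + 4)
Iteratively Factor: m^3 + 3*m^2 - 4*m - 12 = (m - 2)*(m^2 + 5*m + 6) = (m - 2)*(m + 3)*(m + 2)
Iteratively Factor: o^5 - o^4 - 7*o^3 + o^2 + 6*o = (o)*(o^4 - o^3 - 7*o^2 + o + 6) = o*(o - 3)*(o^3 + 2*o^2 - o - 2) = o*(o - 3)*(o + 2)*(o^2 - 1) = o*(o - 3)*(o + 1)*(o + 2)*(o - 1)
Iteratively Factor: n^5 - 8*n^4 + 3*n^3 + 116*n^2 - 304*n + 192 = (n - 4)*(n^4 - 4*n^3 - 13*n^2 + 64*n - 48) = (n - 4)*(n + 4)*(n^3 - 8*n^2 + 19*n - 12) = (n - 4)*(n - 1)*(n + 4)*(n^2 - 7*n + 12) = (n - 4)^2*(n - 1)*(n + 4)*(n - 3)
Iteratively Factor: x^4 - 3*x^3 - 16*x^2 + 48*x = (x)*(x^3 - 3*x^2 - 16*x + 48) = x*(x + 4)*(x^2 - 7*x + 12) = x*(x - 3)*(x + 4)*(x - 4)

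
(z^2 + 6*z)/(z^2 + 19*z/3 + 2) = 3*z/(3*z + 1)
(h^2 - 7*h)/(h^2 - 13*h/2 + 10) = 2*h*(h - 7)/(2*h^2 - 13*h + 20)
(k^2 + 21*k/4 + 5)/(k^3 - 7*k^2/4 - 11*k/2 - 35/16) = 4*(k + 4)/(4*k^2 - 12*k - 7)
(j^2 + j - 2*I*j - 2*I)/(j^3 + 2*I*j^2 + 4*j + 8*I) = (j + 1)/(j^2 + 4*I*j - 4)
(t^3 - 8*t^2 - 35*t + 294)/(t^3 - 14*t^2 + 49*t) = (t + 6)/t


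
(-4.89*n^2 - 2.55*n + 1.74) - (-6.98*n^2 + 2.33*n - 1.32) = 2.09*n^2 - 4.88*n + 3.06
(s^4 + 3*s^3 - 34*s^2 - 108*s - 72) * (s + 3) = s^5 + 6*s^4 - 25*s^3 - 210*s^2 - 396*s - 216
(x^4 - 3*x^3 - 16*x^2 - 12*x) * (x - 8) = x^5 - 11*x^4 + 8*x^3 + 116*x^2 + 96*x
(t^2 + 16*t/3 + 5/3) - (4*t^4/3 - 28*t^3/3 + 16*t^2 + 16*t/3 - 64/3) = -4*t^4/3 + 28*t^3/3 - 15*t^2 + 23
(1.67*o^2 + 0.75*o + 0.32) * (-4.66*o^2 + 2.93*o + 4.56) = -7.7822*o^4 + 1.3981*o^3 + 8.3215*o^2 + 4.3576*o + 1.4592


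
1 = 1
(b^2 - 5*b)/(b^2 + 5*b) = (b - 5)/(b + 5)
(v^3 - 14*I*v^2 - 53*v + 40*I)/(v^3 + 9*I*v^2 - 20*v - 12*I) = (v^3 - 14*I*v^2 - 53*v + 40*I)/(v^3 + 9*I*v^2 - 20*v - 12*I)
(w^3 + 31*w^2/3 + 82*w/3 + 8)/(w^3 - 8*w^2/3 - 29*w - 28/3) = (w + 6)/(w - 7)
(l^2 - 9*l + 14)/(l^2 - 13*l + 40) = (l^2 - 9*l + 14)/(l^2 - 13*l + 40)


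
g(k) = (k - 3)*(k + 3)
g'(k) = 2*k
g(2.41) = -3.19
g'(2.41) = 4.82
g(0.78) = -8.39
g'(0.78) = 1.56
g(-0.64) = -8.59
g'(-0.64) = -1.28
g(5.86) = 25.34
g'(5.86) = 11.72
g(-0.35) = -8.88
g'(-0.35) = -0.70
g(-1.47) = -6.84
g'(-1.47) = -2.94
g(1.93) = -5.28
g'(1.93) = 3.86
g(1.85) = -5.58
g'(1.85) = 3.70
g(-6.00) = 27.00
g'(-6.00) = -12.00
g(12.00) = 135.00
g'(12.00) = 24.00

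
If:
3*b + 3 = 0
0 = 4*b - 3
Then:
No Solution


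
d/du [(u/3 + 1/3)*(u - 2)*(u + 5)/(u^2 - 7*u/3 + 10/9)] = 3*(9*u^4 - 42*u^3 + 9*u^2 + 260*u - 280)/(81*u^4 - 378*u^3 + 621*u^2 - 420*u + 100)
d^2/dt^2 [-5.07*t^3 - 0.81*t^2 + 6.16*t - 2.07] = -30.42*t - 1.62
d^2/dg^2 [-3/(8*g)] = -3/(4*g^3)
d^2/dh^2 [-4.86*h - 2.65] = 0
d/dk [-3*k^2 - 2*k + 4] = -6*k - 2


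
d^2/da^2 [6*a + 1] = 0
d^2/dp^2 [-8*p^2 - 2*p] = -16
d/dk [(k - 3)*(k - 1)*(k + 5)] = 3*k^2 + 2*k - 17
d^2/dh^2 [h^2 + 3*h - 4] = 2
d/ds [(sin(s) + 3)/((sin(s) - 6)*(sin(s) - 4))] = (-6*sin(s) + cos(s)^2 + 53)*cos(s)/((sin(s) - 6)^2*(sin(s) - 4)^2)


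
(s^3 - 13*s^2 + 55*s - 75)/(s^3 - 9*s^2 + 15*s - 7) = (s^3 - 13*s^2 + 55*s - 75)/(s^3 - 9*s^2 + 15*s - 7)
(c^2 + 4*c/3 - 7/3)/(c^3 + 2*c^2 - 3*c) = (c + 7/3)/(c*(c + 3))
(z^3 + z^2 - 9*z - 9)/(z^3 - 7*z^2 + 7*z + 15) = (z + 3)/(z - 5)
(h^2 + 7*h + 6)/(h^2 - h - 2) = (h + 6)/(h - 2)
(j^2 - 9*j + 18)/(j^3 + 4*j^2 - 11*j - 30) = (j - 6)/(j^2 + 7*j + 10)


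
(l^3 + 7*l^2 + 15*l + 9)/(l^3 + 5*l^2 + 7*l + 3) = (l + 3)/(l + 1)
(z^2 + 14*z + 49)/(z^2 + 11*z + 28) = (z + 7)/(z + 4)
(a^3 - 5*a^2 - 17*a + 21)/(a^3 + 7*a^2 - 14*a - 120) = (a^3 - 5*a^2 - 17*a + 21)/(a^3 + 7*a^2 - 14*a - 120)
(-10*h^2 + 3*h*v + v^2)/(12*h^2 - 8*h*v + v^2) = (5*h + v)/(-6*h + v)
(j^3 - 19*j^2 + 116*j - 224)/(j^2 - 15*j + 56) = j - 4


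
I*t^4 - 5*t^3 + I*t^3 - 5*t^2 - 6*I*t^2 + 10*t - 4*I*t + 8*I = (t + 2)*(t + I)*(t + 4*I)*(I*t - I)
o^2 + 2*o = o*(o + 2)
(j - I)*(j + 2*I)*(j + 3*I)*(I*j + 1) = I*j^4 - 3*j^3 + 3*I*j^2 - 7*j + 6*I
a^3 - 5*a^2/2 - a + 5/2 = (a - 5/2)*(a - 1)*(a + 1)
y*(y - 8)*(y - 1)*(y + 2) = y^4 - 7*y^3 - 10*y^2 + 16*y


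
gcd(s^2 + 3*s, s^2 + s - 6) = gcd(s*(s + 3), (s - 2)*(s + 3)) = s + 3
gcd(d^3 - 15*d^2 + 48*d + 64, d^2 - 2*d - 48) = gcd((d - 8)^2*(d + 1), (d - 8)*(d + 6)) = d - 8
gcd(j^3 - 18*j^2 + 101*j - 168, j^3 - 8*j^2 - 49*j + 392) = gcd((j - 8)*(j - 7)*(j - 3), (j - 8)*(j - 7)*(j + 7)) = j^2 - 15*j + 56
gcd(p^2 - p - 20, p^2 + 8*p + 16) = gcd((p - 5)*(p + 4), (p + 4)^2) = p + 4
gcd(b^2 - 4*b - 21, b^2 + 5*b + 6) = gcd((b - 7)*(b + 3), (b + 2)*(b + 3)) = b + 3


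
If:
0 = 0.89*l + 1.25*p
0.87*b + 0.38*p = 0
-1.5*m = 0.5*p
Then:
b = -0.436781609195402*p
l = -1.40449438202247*p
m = -0.333333333333333*p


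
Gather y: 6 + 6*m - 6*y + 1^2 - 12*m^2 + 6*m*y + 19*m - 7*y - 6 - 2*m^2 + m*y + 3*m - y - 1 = -14*m^2 + 28*m + y*(7*m - 14)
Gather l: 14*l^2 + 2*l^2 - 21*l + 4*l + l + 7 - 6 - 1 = 16*l^2 - 16*l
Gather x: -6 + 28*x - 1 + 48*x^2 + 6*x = 48*x^2 + 34*x - 7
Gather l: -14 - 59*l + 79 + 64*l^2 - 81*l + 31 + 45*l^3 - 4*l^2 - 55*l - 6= 45*l^3 + 60*l^2 - 195*l + 90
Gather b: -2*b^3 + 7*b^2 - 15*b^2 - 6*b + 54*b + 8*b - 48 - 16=-2*b^3 - 8*b^2 + 56*b - 64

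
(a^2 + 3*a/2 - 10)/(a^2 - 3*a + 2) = (a^2 + 3*a/2 - 10)/(a^2 - 3*a + 2)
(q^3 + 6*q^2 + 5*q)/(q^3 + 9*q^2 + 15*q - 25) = q*(q + 1)/(q^2 + 4*q - 5)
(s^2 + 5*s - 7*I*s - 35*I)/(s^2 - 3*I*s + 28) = (s + 5)/(s + 4*I)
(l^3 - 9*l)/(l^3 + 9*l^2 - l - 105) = l*(l + 3)/(l^2 + 12*l + 35)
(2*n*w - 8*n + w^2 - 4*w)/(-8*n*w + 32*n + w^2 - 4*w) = (2*n + w)/(-8*n + w)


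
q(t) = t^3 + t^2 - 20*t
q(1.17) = -20.43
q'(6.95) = 138.81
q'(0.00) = -20.00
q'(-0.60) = -20.12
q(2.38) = -28.45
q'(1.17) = -13.55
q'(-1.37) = -17.11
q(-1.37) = 26.71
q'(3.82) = 31.42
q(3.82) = -6.06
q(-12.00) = -1344.00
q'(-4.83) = 40.33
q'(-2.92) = -0.26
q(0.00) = 0.00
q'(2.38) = 1.75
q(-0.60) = 12.14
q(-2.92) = 42.03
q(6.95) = 245.00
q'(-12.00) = 388.00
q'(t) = 3*t^2 + 2*t - 20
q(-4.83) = 7.25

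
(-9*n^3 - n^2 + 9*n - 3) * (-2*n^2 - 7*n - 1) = 18*n^5 + 65*n^4 - 2*n^3 - 56*n^2 + 12*n + 3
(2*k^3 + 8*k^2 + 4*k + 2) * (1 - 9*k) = -18*k^4 - 70*k^3 - 28*k^2 - 14*k + 2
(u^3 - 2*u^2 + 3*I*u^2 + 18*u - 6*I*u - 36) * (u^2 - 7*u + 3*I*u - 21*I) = u^5 - 9*u^4 + 6*I*u^4 + 23*u^3 - 54*I*u^3 - 81*u^2 + 138*I*u^2 + 126*u - 486*I*u + 756*I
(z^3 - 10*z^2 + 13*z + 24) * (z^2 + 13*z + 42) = z^5 + 3*z^4 - 75*z^3 - 227*z^2 + 858*z + 1008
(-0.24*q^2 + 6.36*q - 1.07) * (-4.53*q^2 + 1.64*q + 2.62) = 1.0872*q^4 - 29.2044*q^3 + 14.6487*q^2 + 14.9084*q - 2.8034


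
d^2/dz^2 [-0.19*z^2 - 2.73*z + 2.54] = -0.380000000000000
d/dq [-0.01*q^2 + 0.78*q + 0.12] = 0.78 - 0.02*q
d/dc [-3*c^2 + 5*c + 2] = 5 - 6*c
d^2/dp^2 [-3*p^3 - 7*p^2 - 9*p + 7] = -18*p - 14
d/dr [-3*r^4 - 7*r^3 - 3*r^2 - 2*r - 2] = -12*r^3 - 21*r^2 - 6*r - 2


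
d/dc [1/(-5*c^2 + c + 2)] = (10*c - 1)/(-5*c^2 + c + 2)^2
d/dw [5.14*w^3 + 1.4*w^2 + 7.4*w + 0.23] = 15.42*w^2 + 2.8*w + 7.4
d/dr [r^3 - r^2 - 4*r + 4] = 3*r^2 - 2*r - 4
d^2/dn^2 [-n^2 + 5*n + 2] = -2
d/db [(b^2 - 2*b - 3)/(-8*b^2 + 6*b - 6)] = 5*(-b^2 - 6*b + 3)/(2*(16*b^4 - 24*b^3 + 33*b^2 - 18*b + 9))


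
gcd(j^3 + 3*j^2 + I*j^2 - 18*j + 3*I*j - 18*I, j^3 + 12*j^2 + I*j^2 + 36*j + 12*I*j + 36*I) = j^2 + j*(6 + I) + 6*I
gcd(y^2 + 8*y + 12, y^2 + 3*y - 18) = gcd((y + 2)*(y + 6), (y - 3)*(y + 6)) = y + 6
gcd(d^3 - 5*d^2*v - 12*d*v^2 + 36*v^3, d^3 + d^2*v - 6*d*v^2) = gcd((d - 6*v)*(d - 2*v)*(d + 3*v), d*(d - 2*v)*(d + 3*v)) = -d^2 - d*v + 6*v^2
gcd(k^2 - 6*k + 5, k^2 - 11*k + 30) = k - 5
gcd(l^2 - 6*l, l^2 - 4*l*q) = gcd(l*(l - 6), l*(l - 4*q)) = l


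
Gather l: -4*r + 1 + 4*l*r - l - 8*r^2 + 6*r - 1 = l*(4*r - 1) - 8*r^2 + 2*r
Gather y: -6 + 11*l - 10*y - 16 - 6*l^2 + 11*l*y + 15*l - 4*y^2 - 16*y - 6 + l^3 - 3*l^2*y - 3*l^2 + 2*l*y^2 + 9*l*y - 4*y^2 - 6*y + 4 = l^3 - 9*l^2 + 26*l + y^2*(2*l - 8) + y*(-3*l^2 + 20*l - 32) - 24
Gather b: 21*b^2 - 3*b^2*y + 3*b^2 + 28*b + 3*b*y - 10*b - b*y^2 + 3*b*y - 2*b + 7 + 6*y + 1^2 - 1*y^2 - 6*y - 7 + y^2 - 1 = b^2*(24 - 3*y) + b*(-y^2 + 6*y + 16)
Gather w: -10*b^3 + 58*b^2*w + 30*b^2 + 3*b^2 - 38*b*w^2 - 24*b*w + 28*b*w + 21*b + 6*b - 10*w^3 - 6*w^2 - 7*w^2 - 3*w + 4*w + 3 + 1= -10*b^3 + 33*b^2 + 27*b - 10*w^3 + w^2*(-38*b - 13) + w*(58*b^2 + 4*b + 1) + 4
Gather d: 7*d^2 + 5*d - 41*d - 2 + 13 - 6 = 7*d^2 - 36*d + 5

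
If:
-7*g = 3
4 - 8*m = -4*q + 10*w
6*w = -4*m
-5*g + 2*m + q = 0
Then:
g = -3/7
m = -24/49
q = -57/49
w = 16/49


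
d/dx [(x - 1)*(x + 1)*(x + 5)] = 3*x^2 + 10*x - 1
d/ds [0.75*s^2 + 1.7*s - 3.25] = 1.5*s + 1.7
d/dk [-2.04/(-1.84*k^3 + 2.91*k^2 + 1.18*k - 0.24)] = (-11.2608*k^2 + 11.8728*k + 2.4072)/(1.84*k^3 - 2.91*k^2 - 1.18*k + 0.24)^2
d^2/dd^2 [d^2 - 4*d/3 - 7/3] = 2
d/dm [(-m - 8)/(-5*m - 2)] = -38/(5*m + 2)^2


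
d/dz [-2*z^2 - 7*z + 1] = -4*z - 7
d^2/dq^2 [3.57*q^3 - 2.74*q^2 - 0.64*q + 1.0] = 21.42*q - 5.48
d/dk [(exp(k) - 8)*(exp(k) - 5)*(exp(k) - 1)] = (3*exp(2*k) - 28*exp(k) + 53)*exp(k)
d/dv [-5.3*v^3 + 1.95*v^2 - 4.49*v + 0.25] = -15.9*v^2 + 3.9*v - 4.49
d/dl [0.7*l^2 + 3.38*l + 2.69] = 1.4*l + 3.38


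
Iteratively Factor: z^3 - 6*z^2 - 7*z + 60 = (z - 4)*(z^2 - 2*z - 15) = (z - 5)*(z - 4)*(z + 3)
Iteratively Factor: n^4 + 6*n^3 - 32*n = (n + 4)*(n^3 + 2*n^2 - 8*n) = n*(n + 4)*(n^2 + 2*n - 8) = n*(n + 4)^2*(n - 2)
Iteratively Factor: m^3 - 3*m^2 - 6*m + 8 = (m + 2)*(m^2 - 5*m + 4) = (m - 4)*(m + 2)*(m - 1)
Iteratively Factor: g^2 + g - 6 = (g - 2)*(g + 3)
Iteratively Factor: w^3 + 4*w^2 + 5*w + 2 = (w + 1)*(w^2 + 3*w + 2) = (w + 1)*(w + 2)*(w + 1)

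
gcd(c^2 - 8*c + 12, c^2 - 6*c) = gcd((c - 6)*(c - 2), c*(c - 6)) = c - 6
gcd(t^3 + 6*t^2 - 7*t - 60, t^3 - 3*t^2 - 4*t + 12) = t - 3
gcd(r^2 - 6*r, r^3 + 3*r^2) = r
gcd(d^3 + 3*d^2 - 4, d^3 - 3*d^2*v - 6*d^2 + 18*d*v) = 1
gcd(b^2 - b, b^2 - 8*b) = b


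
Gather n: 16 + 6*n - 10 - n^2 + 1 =-n^2 + 6*n + 7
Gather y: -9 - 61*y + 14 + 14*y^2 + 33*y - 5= 14*y^2 - 28*y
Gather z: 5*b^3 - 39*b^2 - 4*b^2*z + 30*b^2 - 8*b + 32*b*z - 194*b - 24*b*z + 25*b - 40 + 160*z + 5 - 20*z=5*b^3 - 9*b^2 - 177*b + z*(-4*b^2 + 8*b + 140) - 35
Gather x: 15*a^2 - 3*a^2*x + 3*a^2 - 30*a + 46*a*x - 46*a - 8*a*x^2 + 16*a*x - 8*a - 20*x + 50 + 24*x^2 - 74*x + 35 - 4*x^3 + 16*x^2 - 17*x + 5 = 18*a^2 - 84*a - 4*x^3 + x^2*(40 - 8*a) + x*(-3*a^2 + 62*a - 111) + 90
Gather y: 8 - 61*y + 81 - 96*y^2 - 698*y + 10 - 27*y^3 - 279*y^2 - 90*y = -27*y^3 - 375*y^2 - 849*y + 99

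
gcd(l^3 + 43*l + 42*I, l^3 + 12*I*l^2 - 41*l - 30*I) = l^2 + 7*I*l - 6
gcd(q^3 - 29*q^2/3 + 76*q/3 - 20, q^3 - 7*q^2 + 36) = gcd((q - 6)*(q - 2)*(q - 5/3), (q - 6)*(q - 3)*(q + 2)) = q - 6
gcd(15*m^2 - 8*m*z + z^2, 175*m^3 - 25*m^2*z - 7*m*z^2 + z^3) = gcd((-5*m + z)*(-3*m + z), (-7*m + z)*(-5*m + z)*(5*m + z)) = -5*m + z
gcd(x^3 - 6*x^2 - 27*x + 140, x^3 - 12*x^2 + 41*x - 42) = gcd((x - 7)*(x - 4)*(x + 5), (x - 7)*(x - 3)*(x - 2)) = x - 7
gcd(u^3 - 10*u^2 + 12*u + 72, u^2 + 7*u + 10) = u + 2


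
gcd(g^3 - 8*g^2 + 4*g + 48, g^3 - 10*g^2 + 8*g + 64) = g^2 - 2*g - 8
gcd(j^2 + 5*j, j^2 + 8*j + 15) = j + 5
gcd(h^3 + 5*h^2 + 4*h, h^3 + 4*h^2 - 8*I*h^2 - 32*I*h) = h^2 + 4*h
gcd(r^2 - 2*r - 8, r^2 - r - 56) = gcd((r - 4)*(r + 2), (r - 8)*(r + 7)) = 1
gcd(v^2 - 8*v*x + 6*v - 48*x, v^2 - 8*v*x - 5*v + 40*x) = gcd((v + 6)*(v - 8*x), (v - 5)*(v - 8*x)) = -v + 8*x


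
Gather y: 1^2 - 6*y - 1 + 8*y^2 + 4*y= 8*y^2 - 2*y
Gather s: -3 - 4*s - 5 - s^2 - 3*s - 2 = -s^2 - 7*s - 10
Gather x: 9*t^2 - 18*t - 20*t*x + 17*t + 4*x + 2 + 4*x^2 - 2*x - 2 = 9*t^2 - t + 4*x^2 + x*(2 - 20*t)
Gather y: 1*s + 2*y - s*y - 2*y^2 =s - 2*y^2 + y*(2 - s)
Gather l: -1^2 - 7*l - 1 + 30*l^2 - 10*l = 30*l^2 - 17*l - 2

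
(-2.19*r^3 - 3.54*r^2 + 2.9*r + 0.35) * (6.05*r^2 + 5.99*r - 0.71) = -13.2495*r^5 - 34.5351*r^4 - 2.1047*r^3 + 22.0019*r^2 + 0.0375000000000001*r - 0.2485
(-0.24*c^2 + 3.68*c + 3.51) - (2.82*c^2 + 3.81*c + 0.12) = -3.06*c^2 - 0.13*c + 3.39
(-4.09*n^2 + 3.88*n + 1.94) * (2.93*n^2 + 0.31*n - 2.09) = -11.9837*n^4 + 10.1005*n^3 + 15.4351*n^2 - 7.5078*n - 4.0546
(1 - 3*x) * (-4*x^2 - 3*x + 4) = 12*x^3 + 5*x^2 - 15*x + 4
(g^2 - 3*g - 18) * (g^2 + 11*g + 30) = g^4 + 8*g^3 - 21*g^2 - 288*g - 540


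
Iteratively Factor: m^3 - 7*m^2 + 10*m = (m)*(m^2 - 7*m + 10) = m*(m - 5)*(m - 2)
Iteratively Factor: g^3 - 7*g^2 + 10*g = (g - 2)*(g^2 - 5*g) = g*(g - 2)*(g - 5)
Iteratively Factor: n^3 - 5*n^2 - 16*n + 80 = (n - 5)*(n^2 - 16) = (n - 5)*(n - 4)*(n + 4)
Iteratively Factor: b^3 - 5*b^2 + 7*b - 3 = (b - 3)*(b^2 - 2*b + 1) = (b - 3)*(b - 1)*(b - 1)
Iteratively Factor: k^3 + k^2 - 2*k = (k - 1)*(k^2 + 2*k) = k*(k - 1)*(k + 2)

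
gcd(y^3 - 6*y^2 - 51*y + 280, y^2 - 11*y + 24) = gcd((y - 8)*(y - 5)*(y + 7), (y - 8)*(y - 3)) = y - 8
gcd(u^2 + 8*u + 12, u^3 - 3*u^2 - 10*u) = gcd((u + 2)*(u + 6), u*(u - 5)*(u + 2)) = u + 2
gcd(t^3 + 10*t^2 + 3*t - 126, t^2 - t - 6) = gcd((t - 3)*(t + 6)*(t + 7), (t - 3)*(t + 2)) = t - 3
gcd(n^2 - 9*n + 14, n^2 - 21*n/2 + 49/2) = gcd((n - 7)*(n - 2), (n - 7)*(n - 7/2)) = n - 7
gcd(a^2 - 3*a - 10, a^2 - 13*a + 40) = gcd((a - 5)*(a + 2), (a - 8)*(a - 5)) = a - 5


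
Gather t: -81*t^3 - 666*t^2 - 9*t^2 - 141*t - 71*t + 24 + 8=-81*t^3 - 675*t^2 - 212*t + 32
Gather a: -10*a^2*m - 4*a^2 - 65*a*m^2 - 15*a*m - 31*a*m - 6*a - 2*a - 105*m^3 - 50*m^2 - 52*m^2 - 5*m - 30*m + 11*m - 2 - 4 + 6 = a^2*(-10*m - 4) + a*(-65*m^2 - 46*m - 8) - 105*m^3 - 102*m^2 - 24*m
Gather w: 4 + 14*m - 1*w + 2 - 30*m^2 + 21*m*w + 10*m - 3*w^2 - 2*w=-30*m^2 + 24*m - 3*w^2 + w*(21*m - 3) + 6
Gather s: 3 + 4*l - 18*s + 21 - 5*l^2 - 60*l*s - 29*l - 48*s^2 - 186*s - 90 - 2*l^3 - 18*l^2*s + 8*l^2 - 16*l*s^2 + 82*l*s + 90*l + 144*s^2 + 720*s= -2*l^3 + 3*l^2 + 65*l + s^2*(96 - 16*l) + s*(-18*l^2 + 22*l + 516) - 66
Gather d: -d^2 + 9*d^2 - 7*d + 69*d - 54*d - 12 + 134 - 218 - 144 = 8*d^2 + 8*d - 240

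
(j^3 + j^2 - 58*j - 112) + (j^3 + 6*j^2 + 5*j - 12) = 2*j^3 + 7*j^2 - 53*j - 124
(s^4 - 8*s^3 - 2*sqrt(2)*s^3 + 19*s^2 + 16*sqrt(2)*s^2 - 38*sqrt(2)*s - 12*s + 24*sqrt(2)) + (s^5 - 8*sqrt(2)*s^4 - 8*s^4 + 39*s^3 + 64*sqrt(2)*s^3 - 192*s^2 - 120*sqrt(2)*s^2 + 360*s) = s^5 - 8*sqrt(2)*s^4 - 7*s^4 + 31*s^3 + 62*sqrt(2)*s^3 - 173*s^2 - 104*sqrt(2)*s^2 - 38*sqrt(2)*s + 348*s + 24*sqrt(2)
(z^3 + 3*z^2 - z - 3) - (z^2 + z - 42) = z^3 + 2*z^2 - 2*z + 39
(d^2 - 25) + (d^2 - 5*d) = 2*d^2 - 5*d - 25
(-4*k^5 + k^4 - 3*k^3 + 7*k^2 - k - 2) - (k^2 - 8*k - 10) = -4*k^5 + k^4 - 3*k^3 + 6*k^2 + 7*k + 8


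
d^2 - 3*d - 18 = (d - 6)*(d + 3)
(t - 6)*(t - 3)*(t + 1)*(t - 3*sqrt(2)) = t^4 - 8*t^3 - 3*sqrt(2)*t^3 + 9*t^2 + 24*sqrt(2)*t^2 - 27*sqrt(2)*t + 18*t - 54*sqrt(2)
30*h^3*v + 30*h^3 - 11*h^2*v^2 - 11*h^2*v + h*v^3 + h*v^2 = (-6*h + v)*(-5*h + v)*(h*v + h)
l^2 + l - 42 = (l - 6)*(l + 7)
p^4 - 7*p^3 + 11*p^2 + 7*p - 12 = (p - 4)*(p - 3)*(p - 1)*(p + 1)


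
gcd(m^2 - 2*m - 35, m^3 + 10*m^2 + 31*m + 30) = m + 5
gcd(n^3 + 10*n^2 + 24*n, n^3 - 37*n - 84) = n + 4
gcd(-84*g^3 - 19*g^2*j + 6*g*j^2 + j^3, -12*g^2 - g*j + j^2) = 12*g^2 + g*j - j^2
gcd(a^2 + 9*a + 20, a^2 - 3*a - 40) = a + 5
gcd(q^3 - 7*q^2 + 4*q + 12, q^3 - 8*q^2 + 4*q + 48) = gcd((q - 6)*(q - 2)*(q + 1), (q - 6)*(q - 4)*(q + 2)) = q - 6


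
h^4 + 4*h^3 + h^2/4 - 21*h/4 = h*(h - 1)*(h + 3/2)*(h + 7/2)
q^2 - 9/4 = (q - 3/2)*(q + 3/2)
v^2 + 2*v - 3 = (v - 1)*(v + 3)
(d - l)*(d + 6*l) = d^2 + 5*d*l - 6*l^2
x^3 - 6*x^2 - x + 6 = (x - 6)*(x - 1)*(x + 1)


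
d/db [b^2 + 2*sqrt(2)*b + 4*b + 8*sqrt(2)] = 2*b + 2*sqrt(2) + 4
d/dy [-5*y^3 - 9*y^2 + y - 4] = -15*y^2 - 18*y + 1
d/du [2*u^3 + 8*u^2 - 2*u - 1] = 6*u^2 + 16*u - 2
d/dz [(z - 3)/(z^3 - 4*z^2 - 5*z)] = (-z*(-z^2 + 4*z + 5) + (z - 3)*(-3*z^2 + 8*z + 5))/(z^2*(-z^2 + 4*z + 5)^2)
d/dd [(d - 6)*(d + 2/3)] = 2*d - 16/3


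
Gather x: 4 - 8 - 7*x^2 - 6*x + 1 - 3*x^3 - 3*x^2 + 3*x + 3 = -3*x^3 - 10*x^2 - 3*x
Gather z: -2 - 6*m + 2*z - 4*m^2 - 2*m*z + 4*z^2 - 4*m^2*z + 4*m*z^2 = -4*m^2 - 6*m + z^2*(4*m + 4) + z*(-4*m^2 - 2*m + 2) - 2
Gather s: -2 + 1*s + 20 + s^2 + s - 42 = s^2 + 2*s - 24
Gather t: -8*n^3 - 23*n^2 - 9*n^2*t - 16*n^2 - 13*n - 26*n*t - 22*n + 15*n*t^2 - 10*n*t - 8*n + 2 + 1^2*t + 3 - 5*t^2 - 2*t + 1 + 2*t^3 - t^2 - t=-8*n^3 - 39*n^2 - 43*n + 2*t^3 + t^2*(15*n - 6) + t*(-9*n^2 - 36*n - 2) + 6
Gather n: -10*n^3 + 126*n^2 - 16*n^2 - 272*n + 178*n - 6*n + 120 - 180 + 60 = -10*n^3 + 110*n^2 - 100*n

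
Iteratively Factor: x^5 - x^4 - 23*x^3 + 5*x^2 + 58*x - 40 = (x - 1)*(x^4 - 23*x^2 - 18*x + 40) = (x - 1)^2*(x^3 + x^2 - 22*x - 40) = (x - 1)^2*(x + 4)*(x^2 - 3*x - 10) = (x - 1)^2*(x + 2)*(x + 4)*(x - 5)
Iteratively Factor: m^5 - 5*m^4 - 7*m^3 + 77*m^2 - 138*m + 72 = (m - 3)*(m^4 - 2*m^3 - 13*m^2 + 38*m - 24) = (m - 3)*(m + 4)*(m^3 - 6*m^2 + 11*m - 6) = (m - 3)*(m - 2)*(m + 4)*(m^2 - 4*m + 3) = (m - 3)^2*(m - 2)*(m + 4)*(m - 1)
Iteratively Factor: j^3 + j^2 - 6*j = (j - 2)*(j^2 + 3*j) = (j - 2)*(j + 3)*(j)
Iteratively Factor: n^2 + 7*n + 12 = (n + 4)*(n + 3)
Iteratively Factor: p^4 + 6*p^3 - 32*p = (p + 4)*(p^3 + 2*p^2 - 8*p) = p*(p + 4)*(p^2 + 2*p - 8) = p*(p + 4)^2*(p - 2)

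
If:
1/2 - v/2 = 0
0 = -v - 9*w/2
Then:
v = 1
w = -2/9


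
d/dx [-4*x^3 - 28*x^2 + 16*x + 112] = -12*x^2 - 56*x + 16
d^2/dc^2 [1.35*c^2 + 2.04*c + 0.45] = 2.70000000000000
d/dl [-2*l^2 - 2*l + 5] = -4*l - 2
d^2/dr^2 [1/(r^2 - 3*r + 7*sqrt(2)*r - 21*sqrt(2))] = 2*(-r^2 - 7*sqrt(2)*r + 3*r + (2*r - 3 + 7*sqrt(2))^2 + 21*sqrt(2))/(r^2 - 3*r + 7*sqrt(2)*r - 21*sqrt(2))^3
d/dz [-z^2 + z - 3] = 1 - 2*z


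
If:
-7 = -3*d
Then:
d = 7/3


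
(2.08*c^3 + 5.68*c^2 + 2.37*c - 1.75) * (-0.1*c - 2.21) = -0.208*c^4 - 5.1648*c^3 - 12.7898*c^2 - 5.0627*c + 3.8675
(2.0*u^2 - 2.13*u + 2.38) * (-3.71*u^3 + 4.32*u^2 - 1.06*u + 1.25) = -7.42*u^5 + 16.5423*u^4 - 20.1514*u^3 + 15.0394*u^2 - 5.1853*u + 2.975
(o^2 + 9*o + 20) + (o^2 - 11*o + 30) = 2*o^2 - 2*o + 50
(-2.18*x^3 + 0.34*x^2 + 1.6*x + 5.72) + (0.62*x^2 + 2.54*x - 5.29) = -2.18*x^3 + 0.96*x^2 + 4.14*x + 0.43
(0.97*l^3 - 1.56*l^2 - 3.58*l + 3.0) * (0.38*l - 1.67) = 0.3686*l^4 - 2.2127*l^3 + 1.2448*l^2 + 7.1186*l - 5.01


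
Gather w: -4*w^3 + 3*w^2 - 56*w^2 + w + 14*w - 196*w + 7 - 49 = -4*w^3 - 53*w^2 - 181*w - 42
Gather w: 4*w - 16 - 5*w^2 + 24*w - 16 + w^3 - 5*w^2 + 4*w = w^3 - 10*w^2 + 32*w - 32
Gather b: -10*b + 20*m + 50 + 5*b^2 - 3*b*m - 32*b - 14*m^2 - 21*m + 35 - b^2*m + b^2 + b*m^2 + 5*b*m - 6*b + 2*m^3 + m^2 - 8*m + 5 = b^2*(6 - m) + b*(m^2 + 2*m - 48) + 2*m^3 - 13*m^2 - 9*m + 90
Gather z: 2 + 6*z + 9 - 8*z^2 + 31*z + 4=-8*z^2 + 37*z + 15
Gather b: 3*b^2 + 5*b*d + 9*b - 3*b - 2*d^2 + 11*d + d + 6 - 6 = 3*b^2 + b*(5*d + 6) - 2*d^2 + 12*d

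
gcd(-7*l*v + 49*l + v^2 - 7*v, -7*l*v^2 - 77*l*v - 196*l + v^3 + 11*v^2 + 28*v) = -7*l + v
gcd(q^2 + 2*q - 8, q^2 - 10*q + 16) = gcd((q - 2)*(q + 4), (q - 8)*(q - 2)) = q - 2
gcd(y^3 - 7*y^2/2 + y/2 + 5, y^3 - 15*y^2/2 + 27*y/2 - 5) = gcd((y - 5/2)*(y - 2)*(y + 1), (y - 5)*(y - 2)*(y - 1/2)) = y - 2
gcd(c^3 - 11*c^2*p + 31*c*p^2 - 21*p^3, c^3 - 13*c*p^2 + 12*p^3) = c^2 - 4*c*p + 3*p^2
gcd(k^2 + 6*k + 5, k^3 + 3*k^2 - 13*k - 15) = k^2 + 6*k + 5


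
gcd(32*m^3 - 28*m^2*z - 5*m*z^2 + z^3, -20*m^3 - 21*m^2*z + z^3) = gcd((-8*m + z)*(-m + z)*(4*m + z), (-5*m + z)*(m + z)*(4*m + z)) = 4*m + z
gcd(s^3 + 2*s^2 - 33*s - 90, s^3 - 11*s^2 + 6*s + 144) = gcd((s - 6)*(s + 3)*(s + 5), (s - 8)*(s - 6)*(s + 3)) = s^2 - 3*s - 18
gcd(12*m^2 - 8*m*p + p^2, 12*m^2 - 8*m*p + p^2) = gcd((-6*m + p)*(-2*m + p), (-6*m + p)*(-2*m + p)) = 12*m^2 - 8*m*p + p^2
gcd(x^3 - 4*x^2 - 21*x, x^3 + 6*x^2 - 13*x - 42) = 1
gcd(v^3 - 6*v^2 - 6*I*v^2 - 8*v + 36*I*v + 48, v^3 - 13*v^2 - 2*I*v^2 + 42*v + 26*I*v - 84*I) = v^2 + v*(-6 - 2*I) + 12*I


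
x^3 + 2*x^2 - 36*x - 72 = (x - 6)*(x + 2)*(x + 6)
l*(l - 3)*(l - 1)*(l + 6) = l^4 + 2*l^3 - 21*l^2 + 18*l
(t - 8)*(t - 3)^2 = t^3 - 14*t^2 + 57*t - 72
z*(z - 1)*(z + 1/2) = z^3 - z^2/2 - z/2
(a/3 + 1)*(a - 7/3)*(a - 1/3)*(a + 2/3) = a^4/3 + a^3/3 - 7*a^2/3 - 67*a/81 + 14/27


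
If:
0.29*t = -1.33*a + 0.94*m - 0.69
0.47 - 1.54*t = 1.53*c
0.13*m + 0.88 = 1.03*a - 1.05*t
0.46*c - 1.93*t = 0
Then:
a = 1.23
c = 0.25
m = 2.49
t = 0.06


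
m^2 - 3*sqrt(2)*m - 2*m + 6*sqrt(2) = (m - 2)*(m - 3*sqrt(2))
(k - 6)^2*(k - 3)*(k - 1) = k^4 - 16*k^3 + 87*k^2 - 180*k + 108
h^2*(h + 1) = h^3 + h^2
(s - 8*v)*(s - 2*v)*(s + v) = s^3 - 9*s^2*v + 6*s*v^2 + 16*v^3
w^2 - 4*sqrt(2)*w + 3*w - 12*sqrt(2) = (w + 3)*(w - 4*sqrt(2))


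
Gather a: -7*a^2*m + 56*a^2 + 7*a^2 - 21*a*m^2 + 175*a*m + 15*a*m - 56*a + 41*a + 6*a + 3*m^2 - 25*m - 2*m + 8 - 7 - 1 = a^2*(63 - 7*m) + a*(-21*m^2 + 190*m - 9) + 3*m^2 - 27*m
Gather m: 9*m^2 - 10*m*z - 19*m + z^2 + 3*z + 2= 9*m^2 + m*(-10*z - 19) + z^2 + 3*z + 2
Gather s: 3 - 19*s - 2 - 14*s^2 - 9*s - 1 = -14*s^2 - 28*s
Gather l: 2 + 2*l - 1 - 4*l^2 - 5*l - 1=-4*l^2 - 3*l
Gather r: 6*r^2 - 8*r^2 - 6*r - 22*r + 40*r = -2*r^2 + 12*r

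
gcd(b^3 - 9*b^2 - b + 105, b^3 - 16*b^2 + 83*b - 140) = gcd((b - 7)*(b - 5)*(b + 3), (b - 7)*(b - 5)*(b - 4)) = b^2 - 12*b + 35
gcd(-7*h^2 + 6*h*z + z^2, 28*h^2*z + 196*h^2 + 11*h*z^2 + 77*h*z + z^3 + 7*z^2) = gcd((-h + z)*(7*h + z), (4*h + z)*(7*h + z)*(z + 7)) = 7*h + z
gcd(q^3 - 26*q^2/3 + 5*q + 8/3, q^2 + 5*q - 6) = q - 1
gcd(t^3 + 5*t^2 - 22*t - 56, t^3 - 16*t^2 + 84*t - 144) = t - 4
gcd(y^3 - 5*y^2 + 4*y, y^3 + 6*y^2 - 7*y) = y^2 - y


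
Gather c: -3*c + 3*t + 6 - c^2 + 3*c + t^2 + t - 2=-c^2 + t^2 + 4*t + 4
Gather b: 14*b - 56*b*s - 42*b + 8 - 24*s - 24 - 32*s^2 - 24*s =b*(-56*s - 28) - 32*s^2 - 48*s - 16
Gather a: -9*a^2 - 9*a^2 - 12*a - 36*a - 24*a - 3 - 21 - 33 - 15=-18*a^2 - 72*a - 72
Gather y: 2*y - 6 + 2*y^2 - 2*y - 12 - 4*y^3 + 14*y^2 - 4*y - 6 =-4*y^3 + 16*y^2 - 4*y - 24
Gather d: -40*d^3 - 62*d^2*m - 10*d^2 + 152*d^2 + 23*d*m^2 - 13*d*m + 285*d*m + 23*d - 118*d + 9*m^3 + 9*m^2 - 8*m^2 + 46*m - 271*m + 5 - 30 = -40*d^3 + d^2*(142 - 62*m) + d*(23*m^2 + 272*m - 95) + 9*m^3 + m^2 - 225*m - 25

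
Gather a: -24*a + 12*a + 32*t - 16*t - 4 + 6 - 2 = -12*a + 16*t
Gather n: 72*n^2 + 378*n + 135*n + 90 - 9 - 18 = 72*n^2 + 513*n + 63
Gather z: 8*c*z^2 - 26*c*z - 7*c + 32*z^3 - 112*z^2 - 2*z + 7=-7*c + 32*z^3 + z^2*(8*c - 112) + z*(-26*c - 2) + 7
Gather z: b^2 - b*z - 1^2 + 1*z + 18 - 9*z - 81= b^2 + z*(-b - 8) - 64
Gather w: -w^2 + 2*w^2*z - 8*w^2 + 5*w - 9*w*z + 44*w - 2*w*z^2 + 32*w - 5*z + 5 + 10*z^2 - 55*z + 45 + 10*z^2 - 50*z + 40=w^2*(2*z - 9) + w*(-2*z^2 - 9*z + 81) + 20*z^2 - 110*z + 90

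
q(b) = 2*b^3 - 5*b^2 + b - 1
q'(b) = 6*b^2 - 10*b + 1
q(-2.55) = -69.23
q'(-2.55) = 65.52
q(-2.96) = -99.64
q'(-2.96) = 83.17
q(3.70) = 35.56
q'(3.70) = 46.14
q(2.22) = -1.54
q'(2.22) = 8.37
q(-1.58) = -22.95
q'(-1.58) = 31.78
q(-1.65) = -25.25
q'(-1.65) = 33.84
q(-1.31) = -15.39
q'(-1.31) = 24.40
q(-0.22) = -1.48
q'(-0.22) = 3.49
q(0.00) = -1.00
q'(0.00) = 1.00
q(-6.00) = -619.00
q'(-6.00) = 277.00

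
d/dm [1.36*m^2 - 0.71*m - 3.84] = 2.72*m - 0.71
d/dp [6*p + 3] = 6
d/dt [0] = 0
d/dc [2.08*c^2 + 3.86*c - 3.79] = 4.16*c + 3.86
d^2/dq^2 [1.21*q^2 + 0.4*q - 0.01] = 2.42000000000000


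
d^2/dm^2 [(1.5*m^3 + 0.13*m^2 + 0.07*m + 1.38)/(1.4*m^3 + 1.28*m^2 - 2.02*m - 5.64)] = (-7.105427357601e-15*m^7 - 4.86639999999997*m^6 + 26.2752*m^5 + 177.54408*m^4 + 89.1344319999999*m^3 + 104.948928*m^2 + 333.288576*m + 37.8624)/(2.744*m^9 + 7.5264*m^8 - 4.99632*m^7 - 52.785088*m^6 - 53.432304*m^5 + 83.646528*m^4 + 212.854616*m^3 + 53.108496*m^2 - 192.766176*m - 179.406144)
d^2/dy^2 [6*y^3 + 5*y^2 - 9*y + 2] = 36*y + 10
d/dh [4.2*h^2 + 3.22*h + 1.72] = 8.4*h + 3.22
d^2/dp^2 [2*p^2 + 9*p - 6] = 4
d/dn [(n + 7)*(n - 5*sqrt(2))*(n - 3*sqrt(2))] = 3*n^2 - 16*sqrt(2)*n + 14*n - 56*sqrt(2) + 30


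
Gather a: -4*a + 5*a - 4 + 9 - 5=a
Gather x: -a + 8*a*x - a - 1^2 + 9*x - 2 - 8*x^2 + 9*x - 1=-2*a - 8*x^2 + x*(8*a + 18) - 4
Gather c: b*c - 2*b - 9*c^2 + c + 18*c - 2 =-2*b - 9*c^2 + c*(b + 19) - 2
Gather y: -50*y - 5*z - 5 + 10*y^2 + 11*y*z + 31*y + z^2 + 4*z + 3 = 10*y^2 + y*(11*z - 19) + z^2 - z - 2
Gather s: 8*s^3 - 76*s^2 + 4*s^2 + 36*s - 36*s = 8*s^3 - 72*s^2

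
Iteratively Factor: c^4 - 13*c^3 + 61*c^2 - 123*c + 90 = (c - 5)*(c^3 - 8*c^2 + 21*c - 18) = (c - 5)*(c - 3)*(c^2 - 5*c + 6) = (c - 5)*(c - 3)*(c - 2)*(c - 3)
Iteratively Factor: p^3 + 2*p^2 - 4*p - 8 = (p + 2)*(p^2 - 4) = (p + 2)^2*(p - 2)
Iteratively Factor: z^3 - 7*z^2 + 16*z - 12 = (z - 2)*(z^2 - 5*z + 6) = (z - 3)*(z - 2)*(z - 2)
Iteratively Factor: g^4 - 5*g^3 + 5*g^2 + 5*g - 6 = (g - 1)*(g^3 - 4*g^2 + g + 6) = (g - 2)*(g - 1)*(g^2 - 2*g - 3) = (g - 2)*(g - 1)*(g + 1)*(g - 3)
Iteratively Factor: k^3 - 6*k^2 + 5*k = (k - 5)*(k^2 - k) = (k - 5)*(k - 1)*(k)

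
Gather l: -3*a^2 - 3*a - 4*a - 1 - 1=-3*a^2 - 7*a - 2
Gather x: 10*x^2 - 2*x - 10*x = 10*x^2 - 12*x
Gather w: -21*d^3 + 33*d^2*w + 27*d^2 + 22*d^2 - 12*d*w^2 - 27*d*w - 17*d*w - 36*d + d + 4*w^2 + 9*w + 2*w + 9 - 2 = -21*d^3 + 49*d^2 - 35*d + w^2*(4 - 12*d) + w*(33*d^2 - 44*d + 11) + 7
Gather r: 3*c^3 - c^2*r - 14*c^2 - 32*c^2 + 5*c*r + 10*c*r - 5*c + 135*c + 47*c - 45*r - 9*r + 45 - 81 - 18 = 3*c^3 - 46*c^2 + 177*c + r*(-c^2 + 15*c - 54) - 54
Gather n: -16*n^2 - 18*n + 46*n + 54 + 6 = -16*n^2 + 28*n + 60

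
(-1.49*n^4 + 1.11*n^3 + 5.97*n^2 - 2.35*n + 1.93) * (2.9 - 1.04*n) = 1.5496*n^5 - 5.4754*n^4 - 2.9898*n^3 + 19.757*n^2 - 8.8222*n + 5.597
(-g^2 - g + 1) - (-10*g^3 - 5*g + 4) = 10*g^3 - g^2 + 4*g - 3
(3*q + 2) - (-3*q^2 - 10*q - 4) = 3*q^2 + 13*q + 6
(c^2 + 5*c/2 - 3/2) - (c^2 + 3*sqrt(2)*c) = -3*sqrt(2)*c + 5*c/2 - 3/2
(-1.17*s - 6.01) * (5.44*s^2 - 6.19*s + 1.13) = -6.3648*s^3 - 25.4521*s^2 + 35.8798*s - 6.7913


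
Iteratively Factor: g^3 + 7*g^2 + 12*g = (g + 3)*(g^2 + 4*g) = g*(g + 3)*(g + 4)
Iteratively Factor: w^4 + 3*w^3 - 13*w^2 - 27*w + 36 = (w - 3)*(w^3 + 6*w^2 + 5*w - 12) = (w - 3)*(w + 4)*(w^2 + 2*w - 3) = (w - 3)*(w + 3)*(w + 4)*(w - 1)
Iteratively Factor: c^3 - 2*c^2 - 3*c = (c - 3)*(c^2 + c) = c*(c - 3)*(c + 1)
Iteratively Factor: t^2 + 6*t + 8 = (t + 2)*(t + 4)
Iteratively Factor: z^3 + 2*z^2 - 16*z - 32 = (z + 4)*(z^2 - 2*z - 8) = (z + 2)*(z + 4)*(z - 4)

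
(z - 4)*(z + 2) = z^2 - 2*z - 8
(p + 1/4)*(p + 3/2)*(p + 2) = p^3 + 15*p^2/4 + 31*p/8 + 3/4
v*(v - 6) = v^2 - 6*v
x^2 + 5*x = x*(x + 5)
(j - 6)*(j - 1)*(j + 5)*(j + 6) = j^4 + 4*j^3 - 41*j^2 - 144*j + 180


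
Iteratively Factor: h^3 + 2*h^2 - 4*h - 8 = (h + 2)*(h^2 - 4) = (h + 2)^2*(h - 2)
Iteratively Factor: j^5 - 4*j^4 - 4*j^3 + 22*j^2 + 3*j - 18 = (j - 3)*(j^4 - j^3 - 7*j^2 + j + 6) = (j - 3)*(j + 1)*(j^3 - 2*j^2 - 5*j + 6) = (j - 3)^2*(j + 1)*(j^2 + j - 2) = (j - 3)^2*(j - 1)*(j + 1)*(j + 2)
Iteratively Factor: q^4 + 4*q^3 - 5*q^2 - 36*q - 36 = (q + 2)*(q^3 + 2*q^2 - 9*q - 18) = (q - 3)*(q + 2)*(q^2 + 5*q + 6) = (q - 3)*(q + 2)*(q + 3)*(q + 2)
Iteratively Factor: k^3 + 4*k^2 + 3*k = (k + 1)*(k^2 + 3*k) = (k + 1)*(k + 3)*(k)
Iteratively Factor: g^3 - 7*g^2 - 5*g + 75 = (g - 5)*(g^2 - 2*g - 15) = (g - 5)*(g + 3)*(g - 5)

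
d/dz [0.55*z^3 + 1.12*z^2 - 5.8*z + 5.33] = 1.65*z^2 + 2.24*z - 5.8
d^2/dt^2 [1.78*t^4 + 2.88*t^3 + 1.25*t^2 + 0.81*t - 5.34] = 21.36*t^2 + 17.28*t + 2.5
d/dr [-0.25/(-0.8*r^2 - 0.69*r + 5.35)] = (-0.4*r - 0.1725)/(0.8*r^2 + 0.69*r - 5.35)^2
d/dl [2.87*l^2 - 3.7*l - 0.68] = 5.74*l - 3.7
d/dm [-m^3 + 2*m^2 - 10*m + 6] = -3*m^2 + 4*m - 10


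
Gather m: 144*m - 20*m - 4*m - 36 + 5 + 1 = 120*m - 30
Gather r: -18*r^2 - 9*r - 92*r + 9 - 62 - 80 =-18*r^2 - 101*r - 133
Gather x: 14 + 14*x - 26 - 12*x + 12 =2*x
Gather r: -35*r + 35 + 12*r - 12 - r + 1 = 24 - 24*r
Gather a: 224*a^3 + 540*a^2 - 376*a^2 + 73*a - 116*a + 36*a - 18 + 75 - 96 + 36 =224*a^3 + 164*a^2 - 7*a - 3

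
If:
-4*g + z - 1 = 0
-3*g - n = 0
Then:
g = z/4 - 1/4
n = 3/4 - 3*z/4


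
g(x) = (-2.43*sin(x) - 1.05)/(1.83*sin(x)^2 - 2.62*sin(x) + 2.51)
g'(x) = (-3.66*sin(x)*cos(x) + 2.62*cos(x))*(-2.43*sin(x) - 1.05)/(1.83*sin(x)^2 - 2.62*sin(x) + 2.51)^2 - 2.43*cos(x)/(1.83*sin(x)^2 - 2.62*sin(x) + 2.51) = (4.4469*sin(x)^2 + 3.843*sin(x) - 8.8503)*cos(x)/(3.3489*sin(x)^4 - 9.5892*sin(x)^3 + 16.051*sin(x)^2 - 13.1524*sin(x) + 6.3001)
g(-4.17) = -1.95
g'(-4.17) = 0.46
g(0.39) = -1.11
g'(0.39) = -1.97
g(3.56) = -0.02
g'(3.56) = 0.59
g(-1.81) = 0.19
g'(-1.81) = 0.04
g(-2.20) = 0.16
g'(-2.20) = 0.16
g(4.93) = 0.19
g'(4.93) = -0.04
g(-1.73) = 0.20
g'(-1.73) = 0.03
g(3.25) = -0.28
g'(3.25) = 1.16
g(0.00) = -0.42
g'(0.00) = -1.40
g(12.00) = 0.06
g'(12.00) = -0.41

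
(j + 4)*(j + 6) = j^2 + 10*j + 24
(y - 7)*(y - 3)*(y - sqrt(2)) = y^3 - 10*y^2 - sqrt(2)*y^2 + 10*sqrt(2)*y + 21*y - 21*sqrt(2)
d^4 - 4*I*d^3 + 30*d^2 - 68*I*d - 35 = (d - 7*I)*(d - I)^2*(d + 5*I)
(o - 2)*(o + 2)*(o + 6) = o^3 + 6*o^2 - 4*o - 24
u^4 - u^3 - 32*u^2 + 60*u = u*(u - 5)*(u - 2)*(u + 6)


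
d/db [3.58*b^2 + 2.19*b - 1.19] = 7.16*b + 2.19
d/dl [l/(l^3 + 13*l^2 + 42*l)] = -(2*l + 13)/(l^2 + 13*l + 42)^2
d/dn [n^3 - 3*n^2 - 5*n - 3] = 3*n^2 - 6*n - 5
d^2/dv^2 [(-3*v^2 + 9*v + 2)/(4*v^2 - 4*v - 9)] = 2*(96*v^3 - 228*v^2 + 876*v - 463)/(64*v^6 - 192*v^5 - 240*v^4 + 800*v^3 + 540*v^2 - 972*v - 729)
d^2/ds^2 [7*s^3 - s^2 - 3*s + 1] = 42*s - 2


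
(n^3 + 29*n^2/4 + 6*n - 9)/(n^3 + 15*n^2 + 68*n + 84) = (n - 3/4)/(n + 7)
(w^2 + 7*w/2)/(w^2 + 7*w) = (w + 7/2)/(w + 7)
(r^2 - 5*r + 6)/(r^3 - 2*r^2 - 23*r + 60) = (r - 2)/(r^2 + r - 20)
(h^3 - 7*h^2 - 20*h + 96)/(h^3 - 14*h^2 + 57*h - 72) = (h + 4)/(h - 3)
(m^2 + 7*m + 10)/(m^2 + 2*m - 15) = (m + 2)/(m - 3)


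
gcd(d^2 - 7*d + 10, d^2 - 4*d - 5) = d - 5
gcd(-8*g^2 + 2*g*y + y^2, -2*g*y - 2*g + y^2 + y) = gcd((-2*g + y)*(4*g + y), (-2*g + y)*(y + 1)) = -2*g + y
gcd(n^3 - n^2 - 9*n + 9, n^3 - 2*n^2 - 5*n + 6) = n^2 - 4*n + 3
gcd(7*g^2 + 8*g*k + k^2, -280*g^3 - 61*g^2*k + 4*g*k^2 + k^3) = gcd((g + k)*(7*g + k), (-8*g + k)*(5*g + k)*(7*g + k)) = 7*g + k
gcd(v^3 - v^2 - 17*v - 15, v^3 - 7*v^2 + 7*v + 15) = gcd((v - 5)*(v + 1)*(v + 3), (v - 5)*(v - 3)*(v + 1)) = v^2 - 4*v - 5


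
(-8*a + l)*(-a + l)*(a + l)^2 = 8*a^4 + 7*a^3*l - 9*a^2*l^2 - 7*a*l^3 + l^4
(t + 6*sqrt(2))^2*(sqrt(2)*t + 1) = sqrt(2)*t^3 + 25*t^2 + 84*sqrt(2)*t + 72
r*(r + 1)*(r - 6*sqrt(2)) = r^3 - 6*sqrt(2)*r^2 + r^2 - 6*sqrt(2)*r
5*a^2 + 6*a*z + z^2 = (a + z)*(5*a + z)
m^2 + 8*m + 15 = (m + 3)*(m + 5)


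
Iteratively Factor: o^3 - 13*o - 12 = (o - 4)*(o^2 + 4*o + 3) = (o - 4)*(o + 3)*(o + 1)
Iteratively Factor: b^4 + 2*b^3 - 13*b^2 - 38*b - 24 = (b + 1)*(b^3 + b^2 - 14*b - 24) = (b + 1)*(b + 3)*(b^2 - 2*b - 8) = (b - 4)*(b + 1)*(b + 3)*(b + 2)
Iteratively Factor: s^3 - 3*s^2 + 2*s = (s - 1)*(s^2 - 2*s) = s*(s - 1)*(s - 2)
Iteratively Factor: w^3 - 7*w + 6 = (w + 3)*(w^2 - 3*w + 2) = (w - 2)*(w + 3)*(w - 1)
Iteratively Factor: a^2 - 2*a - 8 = (a + 2)*(a - 4)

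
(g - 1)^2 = g^2 - 2*g + 1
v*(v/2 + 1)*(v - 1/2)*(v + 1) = v^4/2 + 5*v^3/4 + v^2/4 - v/2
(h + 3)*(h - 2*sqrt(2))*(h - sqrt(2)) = h^3 - 3*sqrt(2)*h^2 + 3*h^2 - 9*sqrt(2)*h + 4*h + 12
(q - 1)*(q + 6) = q^2 + 5*q - 6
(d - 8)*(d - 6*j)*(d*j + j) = d^3*j - 6*d^2*j^2 - 7*d^2*j + 42*d*j^2 - 8*d*j + 48*j^2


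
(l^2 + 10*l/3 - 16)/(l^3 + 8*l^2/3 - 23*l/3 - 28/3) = (3*l^2 + 10*l - 48)/(3*l^3 + 8*l^2 - 23*l - 28)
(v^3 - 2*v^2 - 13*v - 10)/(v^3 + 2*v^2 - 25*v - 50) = (v + 1)/(v + 5)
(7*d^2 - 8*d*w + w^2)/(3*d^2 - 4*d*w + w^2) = (-7*d + w)/(-3*d + w)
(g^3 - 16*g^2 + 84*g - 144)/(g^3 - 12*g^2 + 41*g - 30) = (g^2 - 10*g + 24)/(g^2 - 6*g + 5)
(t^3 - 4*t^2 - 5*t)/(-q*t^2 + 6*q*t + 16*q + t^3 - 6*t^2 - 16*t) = t*(-t^2 + 4*t + 5)/(q*t^2 - 6*q*t - 16*q - t^3 + 6*t^2 + 16*t)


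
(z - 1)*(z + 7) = z^2 + 6*z - 7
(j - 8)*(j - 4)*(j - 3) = j^3 - 15*j^2 + 68*j - 96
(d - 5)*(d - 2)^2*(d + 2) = d^4 - 7*d^3 + 6*d^2 + 28*d - 40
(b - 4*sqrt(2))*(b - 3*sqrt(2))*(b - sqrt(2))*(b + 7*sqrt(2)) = b^4 - sqrt(2)*b^3 - 74*b^2 + 242*sqrt(2)*b - 336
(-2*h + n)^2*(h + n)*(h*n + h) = 4*h^4*n + 4*h^4 - 3*h^2*n^3 - 3*h^2*n^2 + h*n^4 + h*n^3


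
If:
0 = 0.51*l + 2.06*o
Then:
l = -4.03921568627451*o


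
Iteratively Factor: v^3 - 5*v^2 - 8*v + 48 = (v - 4)*(v^2 - v - 12) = (v - 4)*(v + 3)*(v - 4)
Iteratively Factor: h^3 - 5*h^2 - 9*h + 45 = (h + 3)*(h^2 - 8*h + 15) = (h - 5)*(h + 3)*(h - 3)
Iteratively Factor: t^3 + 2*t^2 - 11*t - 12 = (t + 1)*(t^2 + t - 12) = (t - 3)*(t + 1)*(t + 4)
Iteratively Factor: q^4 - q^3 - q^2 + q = (q - 1)*(q^3 - q) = q*(q - 1)*(q^2 - 1) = q*(q - 1)*(q + 1)*(q - 1)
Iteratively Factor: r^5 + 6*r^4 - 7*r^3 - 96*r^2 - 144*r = (r + 3)*(r^4 + 3*r^3 - 16*r^2 - 48*r) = (r - 4)*(r + 3)*(r^3 + 7*r^2 + 12*r) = r*(r - 4)*(r + 3)*(r^2 + 7*r + 12) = r*(r - 4)*(r + 3)*(r + 4)*(r + 3)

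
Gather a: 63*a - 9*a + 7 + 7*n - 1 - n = 54*a + 6*n + 6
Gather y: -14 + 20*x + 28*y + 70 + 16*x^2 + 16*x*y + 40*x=16*x^2 + 60*x + y*(16*x + 28) + 56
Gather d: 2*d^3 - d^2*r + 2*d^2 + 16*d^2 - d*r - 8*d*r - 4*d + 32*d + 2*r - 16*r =2*d^3 + d^2*(18 - r) + d*(28 - 9*r) - 14*r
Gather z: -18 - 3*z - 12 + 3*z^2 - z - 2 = 3*z^2 - 4*z - 32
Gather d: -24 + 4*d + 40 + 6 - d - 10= 3*d + 12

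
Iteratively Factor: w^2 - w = (w - 1)*(w)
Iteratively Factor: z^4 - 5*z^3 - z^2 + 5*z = (z - 5)*(z^3 - z) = z*(z - 5)*(z^2 - 1) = z*(z - 5)*(z - 1)*(z + 1)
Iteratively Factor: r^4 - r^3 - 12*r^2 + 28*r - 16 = (r + 4)*(r^3 - 5*r^2 + 8*r - 4) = (r - 2)*(r + 4)*(r^2 - 3*r + 2) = (r - 2)*(r - 1)*(r + 4)*(r - 2)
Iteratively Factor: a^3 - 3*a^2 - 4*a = (a)*(a^2 - 3*a - 4) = a*(a + 1)*(a - 4)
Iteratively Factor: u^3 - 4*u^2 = (u - 4)*(u^2) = u*(u - 4)*(u)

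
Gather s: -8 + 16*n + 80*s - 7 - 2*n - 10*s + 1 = 14*n + 70*s - 14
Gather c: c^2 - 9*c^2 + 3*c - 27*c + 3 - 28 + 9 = -8*c^2 - 24*c - 16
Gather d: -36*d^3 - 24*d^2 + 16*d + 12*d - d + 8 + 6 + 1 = -36*d^3 - 24*d^2 + 27*d + 15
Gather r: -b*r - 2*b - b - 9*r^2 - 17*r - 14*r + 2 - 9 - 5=-3*b - 9*r^2 + r*(-b - 31) - 12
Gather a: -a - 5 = -a - 5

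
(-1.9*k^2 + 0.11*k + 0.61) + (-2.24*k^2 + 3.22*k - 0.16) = -4.14*k^2 + 3.33*k + 0.45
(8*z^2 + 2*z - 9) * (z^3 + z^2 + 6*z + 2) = 8*z^5 + 10*z^4 + 41*z^3 + 19*z^2 - 50*z - 18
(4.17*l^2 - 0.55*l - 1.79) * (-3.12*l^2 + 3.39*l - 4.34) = -13.0104*l^4 + 15.8523*l^3 - 14.3775*l^2 - 3.6811*l + 7.7686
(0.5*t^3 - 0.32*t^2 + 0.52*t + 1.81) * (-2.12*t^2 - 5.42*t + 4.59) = -1.06*t^5 - 2.0316*t^4 + 2.927*t^3 - 8.1244*t^2 - 7.4234*t + 8.3079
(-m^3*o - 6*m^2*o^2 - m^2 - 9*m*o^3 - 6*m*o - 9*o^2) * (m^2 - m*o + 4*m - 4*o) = -m^5*o - 5*m^4*o^2 - 4*m^4*o - m^4 - 3*m^3*o^3 - 20*m^3*o^2 - 5*m^3*o - 4*m^3 + 9*m^2*o^4 - 12*m^2*o^3 - 3*m^2*o^2 - 20*m^2*o + 36*m*o^4 + 9*m*o^3 - 12*m*o^2 + 36*o^3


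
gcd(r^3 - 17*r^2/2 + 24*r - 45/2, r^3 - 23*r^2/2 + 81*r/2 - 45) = r^2 - 11*r/2 + 15/2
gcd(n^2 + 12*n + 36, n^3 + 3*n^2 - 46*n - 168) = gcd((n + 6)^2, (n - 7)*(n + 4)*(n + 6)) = n + 6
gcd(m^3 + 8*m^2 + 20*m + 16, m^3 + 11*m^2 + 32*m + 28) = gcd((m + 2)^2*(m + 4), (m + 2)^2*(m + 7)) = m^2 + 4*m + 4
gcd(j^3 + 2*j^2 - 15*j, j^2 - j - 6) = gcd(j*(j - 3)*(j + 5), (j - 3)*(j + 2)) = j - 3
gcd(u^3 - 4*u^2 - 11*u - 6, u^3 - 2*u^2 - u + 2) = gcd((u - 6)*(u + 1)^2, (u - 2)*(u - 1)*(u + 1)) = u + 1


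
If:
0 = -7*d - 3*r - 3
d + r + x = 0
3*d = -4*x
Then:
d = -12/25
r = 3/25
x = 9/25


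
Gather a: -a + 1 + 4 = 5 - a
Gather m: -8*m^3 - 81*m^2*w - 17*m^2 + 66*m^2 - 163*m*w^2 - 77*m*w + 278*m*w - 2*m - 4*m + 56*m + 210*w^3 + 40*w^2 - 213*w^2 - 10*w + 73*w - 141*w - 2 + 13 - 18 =-8*m^3 + m^2*(49 - 81*w) + m*(-163*w^2 + 201*w + 50) + 210*w^3 - 173*w^2 - 78*w - 7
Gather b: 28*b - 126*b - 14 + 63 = 49 - 98*b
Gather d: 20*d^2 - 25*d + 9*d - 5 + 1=20*d^2 - 16*d - 4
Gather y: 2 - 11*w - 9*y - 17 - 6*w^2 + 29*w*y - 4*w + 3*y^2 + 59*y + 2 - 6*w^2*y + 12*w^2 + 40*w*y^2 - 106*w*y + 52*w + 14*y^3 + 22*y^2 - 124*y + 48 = 6*w^2 + 37*w + 14*y^3 + y^2*(40*w + 25) + y*(-6*w^2 - 77*w - 74) + 35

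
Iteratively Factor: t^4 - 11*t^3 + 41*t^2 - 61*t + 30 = (t - 3)*(t^3 - 8*t^2 + 17*t - 10) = (t - 5)*(t - 3)*(t^2 - 3*t + 2) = (t - 5)*(t - 3)*(t - 2)*(t - 1)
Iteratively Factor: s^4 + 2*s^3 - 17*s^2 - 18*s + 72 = (s + 3)*(s^3 - s^2 - 14*s + 24) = (s - 3)*(s + 3)*(s^2 + 2*s - 8) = (s - 3)*(s - 2)*(s + 3)*(s + 4)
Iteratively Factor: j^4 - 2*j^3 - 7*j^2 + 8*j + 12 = (j + 1)*(j^3 - 3*j^2 - 4*j + 12) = (j - 2)*(j + 1)*(j^2 - j - 6) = (j - 2)*(j + 1)*(j + 2)*(j - 3)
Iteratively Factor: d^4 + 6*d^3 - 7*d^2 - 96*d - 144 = (d + 3)*(d^3 + 3*d^2 - 16*d - 48) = (d + 3)^2*(d^2 - 16) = (d - 4)*(d + 3)^2*(d + 4)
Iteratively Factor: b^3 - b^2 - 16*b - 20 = (b + 2)*(b^2 - 3*b - 10) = (b + 2)^2*(b - 5)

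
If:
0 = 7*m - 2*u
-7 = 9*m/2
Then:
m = -14/9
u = -49/9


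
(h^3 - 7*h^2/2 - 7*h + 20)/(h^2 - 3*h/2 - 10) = h - 2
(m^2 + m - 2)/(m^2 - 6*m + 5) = (m + 2)/(m - 5)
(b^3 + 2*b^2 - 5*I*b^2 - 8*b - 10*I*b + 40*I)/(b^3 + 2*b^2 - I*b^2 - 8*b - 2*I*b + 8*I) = (b - 5*I)/(b - I)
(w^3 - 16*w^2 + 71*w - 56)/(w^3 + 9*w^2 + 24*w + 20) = (w^3 - 16*w^2 + 71*w - 56)/(w^3 + 9*w^2 + 24*w + 20)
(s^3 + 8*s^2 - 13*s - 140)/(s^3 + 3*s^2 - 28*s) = (s + 5)/s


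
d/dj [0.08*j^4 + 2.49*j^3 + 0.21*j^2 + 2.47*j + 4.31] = 0.32*j^3 + 7.47*j^2 + 0.42*j + 2.47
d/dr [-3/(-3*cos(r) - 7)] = 9*sin(r)/(3*cos(r) + 7)^2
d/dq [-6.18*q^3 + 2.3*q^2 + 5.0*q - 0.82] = -18.54*q^2 + 4.6*q + 5.0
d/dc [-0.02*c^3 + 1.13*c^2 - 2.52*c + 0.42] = -0.06*c^2 + 2.26*c - 2.52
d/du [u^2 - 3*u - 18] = 2*u - 3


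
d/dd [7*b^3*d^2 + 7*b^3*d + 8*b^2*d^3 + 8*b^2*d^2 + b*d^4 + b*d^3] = b*(14*b^2*d + 7*b^2 + 24*b*d^2 + 16*b*d + 4*d^3 + 3*d^2)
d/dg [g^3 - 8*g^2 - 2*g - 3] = 3*g^2 - 16*g - 2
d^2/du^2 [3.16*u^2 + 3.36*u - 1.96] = 6.32000000000000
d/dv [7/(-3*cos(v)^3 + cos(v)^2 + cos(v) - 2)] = 7*(-9*cos(v)^2 + 2*cos(v) + 1)*sin(v)/(3*cos(v)^3 - cos(v)^2 - cos(v) + 2)^2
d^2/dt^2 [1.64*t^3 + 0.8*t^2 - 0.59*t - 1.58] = 9.84*t + 1.6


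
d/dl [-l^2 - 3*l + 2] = -2*l - 3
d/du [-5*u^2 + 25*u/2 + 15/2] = 25/2 - 10*u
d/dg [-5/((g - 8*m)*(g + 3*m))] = 5*(2*g - 5*m)/((g - 8*m)^2*(g + 3*m)^2)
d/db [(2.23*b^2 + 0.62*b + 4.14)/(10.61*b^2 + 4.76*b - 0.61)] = (4.0366*b^2 - 90.5714*b - 20.0846)/(112.5721*b^4 + 101.0072*b^3 + 9.7134*b^2 - 5.8072*b + 0.3721)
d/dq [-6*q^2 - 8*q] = -12*q - 8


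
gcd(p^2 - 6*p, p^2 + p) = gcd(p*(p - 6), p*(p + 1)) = p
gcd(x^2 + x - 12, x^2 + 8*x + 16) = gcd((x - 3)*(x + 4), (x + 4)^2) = x + 4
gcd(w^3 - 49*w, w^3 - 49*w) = w^3 - 49*w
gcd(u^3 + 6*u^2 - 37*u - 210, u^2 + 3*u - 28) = u + 7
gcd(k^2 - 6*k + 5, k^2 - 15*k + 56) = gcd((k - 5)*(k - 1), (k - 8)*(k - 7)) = 1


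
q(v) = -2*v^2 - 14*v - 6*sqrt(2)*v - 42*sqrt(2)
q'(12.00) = -70.49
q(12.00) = -617.22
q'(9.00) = -58.49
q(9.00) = -423.76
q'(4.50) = -40.49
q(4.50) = -201.08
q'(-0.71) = -19.65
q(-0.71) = -44.44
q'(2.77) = -33.57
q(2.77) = -137.03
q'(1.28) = -27.61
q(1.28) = -91.45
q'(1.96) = -30.33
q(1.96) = -111.15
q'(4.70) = -41.29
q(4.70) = -209.26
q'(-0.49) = -20.53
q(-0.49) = -48.86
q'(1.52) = -28.57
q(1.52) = -98.20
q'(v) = -4*v - 14 - 6*sqrt(2)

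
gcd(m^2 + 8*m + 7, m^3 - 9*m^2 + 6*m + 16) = m + 1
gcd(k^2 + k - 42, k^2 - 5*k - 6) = k - 6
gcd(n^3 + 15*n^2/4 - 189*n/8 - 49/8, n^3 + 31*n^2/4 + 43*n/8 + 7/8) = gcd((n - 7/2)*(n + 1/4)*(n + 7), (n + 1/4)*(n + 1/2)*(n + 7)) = n^2 + 29*n/4 + 7/4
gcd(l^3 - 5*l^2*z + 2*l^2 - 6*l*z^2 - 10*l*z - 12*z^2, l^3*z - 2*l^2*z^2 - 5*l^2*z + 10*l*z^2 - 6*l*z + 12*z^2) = 1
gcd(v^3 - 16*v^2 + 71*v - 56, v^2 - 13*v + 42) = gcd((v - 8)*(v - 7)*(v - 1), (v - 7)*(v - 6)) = v - 7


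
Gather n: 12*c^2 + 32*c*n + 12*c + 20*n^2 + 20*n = 12*c^2 + 12*c + 20*n^2 + n*(32*c + 20)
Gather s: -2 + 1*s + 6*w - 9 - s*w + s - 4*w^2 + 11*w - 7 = s*(2 - w) - 4*w^2 + 17*w - 18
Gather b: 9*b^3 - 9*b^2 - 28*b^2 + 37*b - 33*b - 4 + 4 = 9*b^3 - 37*b^2 + 4*b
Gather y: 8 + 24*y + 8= 24*y + 16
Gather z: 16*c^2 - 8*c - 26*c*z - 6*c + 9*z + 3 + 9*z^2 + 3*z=16*c^2 - 14*c + 9*z^2 + z*(12 - 26*c) + 3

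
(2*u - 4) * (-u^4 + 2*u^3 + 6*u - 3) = -2*u^5 + 8*u^4 - 8*u^3 + 12*u^2 - 30*u + 12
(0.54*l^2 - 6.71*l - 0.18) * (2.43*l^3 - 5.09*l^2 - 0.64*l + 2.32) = 1.3122*l^5 - 19.0539*l^4 + 33.3709*l^3 + 6.4634*l^2 - 15.452*l - 0.4176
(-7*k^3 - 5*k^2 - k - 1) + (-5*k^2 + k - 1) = -7*k^3 - 10*k^2 - 2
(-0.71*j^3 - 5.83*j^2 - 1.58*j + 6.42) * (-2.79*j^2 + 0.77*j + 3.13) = 1.9809*j^5 + 15.719*j^4 - 2.3032*j^3 - 37.3763*j^2 - 0.00199999999999978*j + 20.0946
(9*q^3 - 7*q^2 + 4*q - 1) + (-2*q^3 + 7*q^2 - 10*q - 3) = 7*q^3 - 6*q - 4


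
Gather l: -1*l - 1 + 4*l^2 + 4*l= 4*l^2 + 3*l - 1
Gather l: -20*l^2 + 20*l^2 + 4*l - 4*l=0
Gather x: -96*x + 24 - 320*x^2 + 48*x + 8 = -320*x^2 - 48*x + 32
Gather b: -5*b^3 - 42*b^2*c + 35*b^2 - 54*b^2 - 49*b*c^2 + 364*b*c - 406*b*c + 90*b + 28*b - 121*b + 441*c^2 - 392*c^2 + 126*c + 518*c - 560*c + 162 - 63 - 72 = -5*b^3 + b^2*(-42*c - 19) + b*(-49*c^2 - 42*c - 3) + 49*c^2 + 84*c + 27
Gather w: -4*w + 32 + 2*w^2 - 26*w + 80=2*w^2 - 30*w + 112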